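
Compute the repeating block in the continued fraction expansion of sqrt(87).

[9; (3, 18)]

Write x_i = (sqrt(87) + m_i)/d_i with (m_0, d_0) = (0, 1). a_0 = floor(sqrt(87)) = 9, since 9^2 = 81 <= 87 < 100 = 10^2.
Iterate m_{i+1} = d_i*a_i - m_i, d_{i+1} = (87 - m_{i+1}^2)/d_i, a_{i+1} = floor((a_0 + m_{i+1})/d_{i+1}):
  m_1 = 1*9 - 0 = 9, d_1 = (87 - 9^2)/1 = 6/1 = 6, a_1 = floor((9 + 9)/6) = 3.
  m_2 = 6*3 - 9 = 9, d_2 = (87 - 9^2)/6 = 6/6 = 1, a_2 = floor((9 + 9)/1) = 18.
  m_3 = 1*18 - 9 = 9, d_3 = (87 - 9^2)/1 = 6/1 = 6: (m_3, d_3) = (m_1, d_1) = (9, 6), so from here the quotients repeat a_1, a_2; the period length is 2.
Hence the expansion of sqrt(87) is a_0 = 9 followed by the repeating block 3, 18 (period 2).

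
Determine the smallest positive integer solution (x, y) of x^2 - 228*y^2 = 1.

First expand sqrt(228) as a continued fraction. With x_i = (sqrt(228) + m_i)/d_i and (m_0, d_0) = (0, 1): a_0 = floor(sqrt(228)) = 15, since 15^2 = 225 <= 228 < 256 = 16^2.
Iterate m_{i+1} = d_i*a_i - m_i, d_{i+1} = (228 - m_{i+1}^2)/d_i, a_{i+1} = floor((a_0 + m_{i+1})/d_{i+1}):
  m_1 = 1*15 - 0 = 15, d_1 = (228 - 15^2)/1 = 3/1 = 3, a_1 = floor((15 + 15)/3) = 10.
  m_2 = 3*10 - 15 = 15, d_2 = (228 - 15^2)/3 = 3/3 = 1, a_2 = floor((15 + 15)/1) = 30.
  m_3 = 1*30 - 15 = 15, d_3 = (228 - 15^2)/1 = 3/1 = 3: (m_3, d_3) = (m_1, d_1) = (15, 3), so from here the quotients repeat a_1, a_2; the period length is 2.
So sqrt(228) = [15; (10, 30)] with period length k = 2.
k is even, so the fundamental solution of x^2 - 228y^2 = 1 is (p_{k-1}, q_{k-1}) = (p_1, q_1); compute convergents through index 1.
Convergents (p_i = a_i*p_{i-1} + p_{i-2}, q_i = a_i*q_{i-1} + q_{i-2} with p_{-2}=0, p_{-1}=1, q_{-2}=1, q_{-1}=0):
  i=0: a_0=15, p_0 = 15*1 + 0 = 15, q_0 = 15*0 + 1 = 1.
  i=1: a_1=10, p_1 = 10*15 + 1 = 151, q_1 = 10*1 + 0 = 10.
Check: 151^2 - 228*10^2 = 22801 - 22800 = 1, so (x, y) = (151, 10) solves the equation, and by the theorem it is the least positive solution.

(x, y) = (151, 10)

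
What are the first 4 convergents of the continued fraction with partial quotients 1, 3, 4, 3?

1/1, 4/3, 17/13, 55/42

Using the convergent recurrence p_i = a_i*p_{i-1} + p_{i-2}, q_i = a_i*q_{i-1} + q_{i-2} with p_{-2}=0, p_{-1}=1, q_{-2}=1, q_{-1}=0:
  i=0: a_0=1, p_0 = 1*1 + 0 = 1, q_0 = 1*0 + 1 = 1.
  i=1: a_1=3, p_1 = 3*1 + 1 = 4, q_1 = 3*1 + 0 = 3.
  i=2: a_2=4, p_2 = 4*4 + 1 = 17, q_2 = 4*3 + 1 = 13.
  i=3: a_3=3, p_3 = 3*17 + 4 = 55, q_3 = 3*13 + 3 = 42.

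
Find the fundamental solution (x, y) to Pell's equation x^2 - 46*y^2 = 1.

First expand sqrt(46) as a continued fraction. With x_i = (sqrt(46) + m_i)/d_i and (m_0, d_0) = (0, 1): a_0 = floor(sqrt(46)) = 6, since 6^2 = 36 <= 46 < 49 = 7^2.
Iterate m_{i+1} = d_i*a_i - m_i, d_{i+1} = (46 - m_{i+1}^2)/d_i, a_{i+1} = floor((a_0 + m_{i+1})/d_{i+1}):
  m_1 = 1*6 - 0 = 6, d_1 = (46 - 6^2)/1 = 10/1 = 10, a_1 = floor((6 + 6)/10) = 1.
  m_2 = 10*1 - 6 = 4, d_2 = (46 - 4^2)/10 = 30/10 = 3, a_2 = floor((6 + 4)/3) = 3.
  m_3 = 3*3 - 4 = 5, d_3 = (46 - 5^2)/3 = 21/3 = 7, a_3 = floor((6 + 5)/7) = 1.
  m_4 = 7*1 - 5 = 2, d_4 = (46 - 2^2)/7 = 42/7 = 6, a_4 = floor((6 + 2)/6) = 1.
  m_5 = 6*1 - 2 = 4, d_5 = (46 - 4^2)/6 = 30/6 = 5, a_5 = floor((6 + 4)/5) = 2.
  m_6 = 5*2 - 4 = 6, d_6 = (46 - 6^2)/5 = 10/5 = 2, a_6 = floor((6 + 6)/2) = 6.
  m_7 = 2*6 - 6 = 6, d_7 = (46 - 6^2)/2 = 10/2 = 5, a_7 = floor((6 + 6)/5) = 2.
  m_8 = 5*2 - 6 = 4, d_8 = (46 - 4^2)/5 = 30/5 = 6, a_8 = floor((6 + 4)/6) = 1.
  m_9 = 6*1 - 4 = 2, d_9 = (46 - 2^2)/6 = 42/6 = 7, a_9 = floor((6 + 2)/7) = 1.
  m_10 = 7*1 - 2 = 5, d_10 = (46 - 5^2)/7 = 21/7 = 3, a_10 = floor((6 + 5)/3) = 3.
  m_11 = 3*3 - 5 = 4, d_11 = (46 - 4^2)/3 = 30/3 = 10, a_11 = floor((6 + 4)/10) = 1.
  m_12 = 10*1 - 4 = 6, d_12 = (46 - 6^2)/10 = 10/10 = 1, a_12 = floor((6 + 6)/1) = 12.
  m_13 = 1*12 - 6 = 6, d_13 = (46 - 6^2)/1 = 10/1 = 10: (m_13, d_13) = (m_1, d_1) = (6, 10), so from here the quotients repeat a_1, ..., a_12; the period length is 12.
So sqrt(46) = [6; (1, 3, 1, 1, 2, 6, 2, 1, 1, 3, 1, 12)] with period length k = 12.
k is even, so the fundamental solution of x^2 - 46y^2 = 1 is (p_{k-1}, q_{k-1}) = (p_11, q_11); compute convergents through index 11.
Convergents (p_i = a_i*p_{i-1} + p_{i-2}, q_i = a_i*q_{i-1} + q_{i-2} with p_{-2}=0, p_{-1}=1, q_{-2}=1, q_{-1}=0):
  i=0: a_0=6, p_0 = 6*1 + 0 = 6, q_0 = 6*0 + 1 = 1.
  i=1: a_1=1, p_1 = 1*6 + 1 = 7, q_1 = 1*1 + 0 = 1.
  i=2: a_2=3, p_2 = 3*7 + 6 = 27, q_2 = 3*1 + 1 = 4.
  i=3: a_3=1, p_3 = 1*27 + 7 = 34, q_3 = 1*4 + 1 = 5.
  i=4: a_4=1, p_4 = 1*34 + 27 = 61, q_4 = 1*5 + 4 = 9.
  i=5: a_5=2, p_5 = 2*61 + 34 = 156, q_5 = 2*9 + 5 = 23.
  i=6: a_6=6, p_6 = 6*156 + 61 = 997, q_6 = 6*23 + 9 = 147.
  i=7: a_7=2, p_7 = 2*997 + 156 = 2150, q_7 = 2*147 + 23 = 317.
  i=8: a_8=1, p_8 = 1*2150 + 997 = 3147, q_8 = 1*317 + 147 = 464.
  i=9: a_9=1, p_9 = 1*3147 + 2150 = 5297, q_9 = 1*464 + 317 = 781.
  i=10: a_10=3, p_10 = 3*5297 + 3147 = 19038, q_10 = 3*781 + 464 = 2807.
  i=11: a_11=1, p_11 = 1*19038 + 5297 = 24335, q_11 = 1*2807 + 781 = 3588.
Check: 24335^2 - 46*3588^2 = 592192225 - 592192224 = 1, so (x, y) = (24335, 3588) solves the equation, and by the theorem it is the least positive solution.

(x, y) = (24335, 3588)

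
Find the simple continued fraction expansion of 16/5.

[3; 5]

Run the Euclidean algorithm on 16 and 5; the successive quotients are the partial quotients a_0, a_1, ... (each step inverts the fractional part left over by the previous one):
  16 = 3*5 + 1, so a_0 = 3.
  5 = 5*1 + 0, so a_1 = 5.
The remainder reaches 0 after 2 divisions, so the expansion has 2 partial quotients, read off in order.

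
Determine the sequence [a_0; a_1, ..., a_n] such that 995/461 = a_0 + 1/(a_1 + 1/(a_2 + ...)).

Run the Euclidean algorithm on 995 and 461; the successive quotients are the partial quotients a_0, a_1, ... (each step inverts the fractional part left over by the previous one):
  995 = 2*461 + 73, so a_0 = 2.
  461 = 6*73 + 23, so a_1 = 6.
  73 = 3*23 + 4, so a_2 = 3.
  23 = 5*4 + 3, so a_3 = 5.
  4 = 1*3 + 1, so a_4 = 1.
  3 = 3*1 + 0, so a_5 = 3.
The remainder reaches 0 after 6 divisions, so the expansion has 6 partial quotients, read off in order.

[2; 6, 3, 5, 1, 3]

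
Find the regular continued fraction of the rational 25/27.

[0; 1, 12, 2]

Run the Euclidean algorithm on 25 and 27; the successive quotients are the partial quotients a_0, a_1, ... (each step inverts the fractional part left over by the previous one):
  25 = 0*27 + 25, so a_0 = 0.
  27 = 1*25 + 2, so a_1 = 1.
  25 = 12*2 + 1, so a_2 = 12.
  2 = 2*1 + 0, so a_3 = 2.
The remainder reaches 0 after 4 divisions, so the expansion has 4 partial quotients, read off in order.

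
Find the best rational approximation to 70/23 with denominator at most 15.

Expand x = 70/23 as a continued fraction with the Euclidean algorithm:
  70 = 3*23 + 1, so a_0 = 3.
  23 = 23*1 + 0, so a_1 = 23.
so x = [3; 23].
Convergents (p_i = a_i*p_{i-1} + p_{i-2}, q_i = a_i*q_{i-1} + q_{i-2} with p_{-2}=0, p_{-1}=1, q_{-2}=1, q_{-1}=0), until the denominator exceeds 15:
  i=0: a_0=3, p_0 = 3*1 + 0 = 3, q_0 = 3*0 + 1 = 1.
  i=1: a_1=23, p_1 = 23*3 + 1 = 70, q_1 = 23*1 + 0 = 23.
q_1 = 23 > 15, so the last convergent with denominator <= 15 is p_0/q_0 = 3/1.
The closest fraction with denominator <= 15 is either p_0/q_0 or the intermediate fraction (k*p_0 + p_{-1})/(k*q_0 + q_{-1}) with the largest k >= 1 whose denominator stays <= 15; these approach x as k grows, and every other convergent or intermediate fraction in range is farther away.
Largest k: floor((15 - q_{-1})/q_0) = floor((15 - 0)/1) = 15 (using the seeds p_{-1} = 1, q_{-1} = 0).
That gives (15*3 + 1)/(15*1 + 0) = 46/15.
Compare the errors: |x - 3/1| = |70*1 - 3*23|/(23*1) = 1/23, and |x - 46/15| = |70*15 - 46*23|/(23*15) = 8/345.
Cross-multiplying, 8*23 = 184 < 345 = 1*345, so 8/345 is smaller: the intermediate fraction 46/15 is closer to x than 3/1.

46/15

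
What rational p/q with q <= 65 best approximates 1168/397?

153/52

Expand x = 1168/397 as a continued fraction with the Euclidean algorithm:
  1168 = 2*397 + 374, so a_0 = 2.
  397 = 1*374 + 23, so a_1 = 1.
  374 = 16*23 + 6, so a_2 = 16.
  23 = 3*6 + 5, so a_3 = 3.
  6 = 1*5 + 1, so a_4 = 1.
  5 = 5*1 + 0, so a_5 = 5.
so x = [2; 1, 16, 3, 1, 5].
Convergents (p_i = a_i*p_{i-1} + p_{i-2}, q_i = a_i*q_{i-1} + q_{i-2} with p_{-2}=0, p_{-1}=1, q_{-2}=1, q_{-1}=0), until the denominator exceeds 65:
  i=0: a_0=2, p_0 = 2*1 + 0 = 2, q_0 = 2*0 + 1 = 1.
  i=1: a_1=1, p_1 = 1*2 + 1 = 3, q_1 = 1*1 + 0 = 1.
  i=2: a_2=16, p_2 = 16*3 + 2 = 50, q_2 = 16*1 + 1 = 17.
  i=3: a_3=3, p_3 = 3*50 + 3 = 153, q_3 = 3*17 + 1 = 52.
  i=4: a_4=1, p_4 = 1*153 + 50 = 203, q_4 = 1*52 + 17 = 69.
q_4 = 69 > 65, so the last convergent with denominator <= 65 is p_3/q_3 = 153/52.
The closest fraction with denominator <= 65 is either p_3/q_3 or the intermediate fraction (k*p_3 + p_2)/(k*q_3 + q_2) with the largest k >= 1 whose denominator stays <= 65; these approach x as k grows, and every other convergent or intermediate fraction in range is farther away.
Largest k: floor((65 - q_2)/q_3) = floor((65 - 17)/52) = 0.
Since k = 0, no intermediate fraction beyond p_3/q_3 has denominator <= 65, so the convergent 153/52 is the closest (its error is |1168*52 - 153*397|/(397*52) = 5/20644).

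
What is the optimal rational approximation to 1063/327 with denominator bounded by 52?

Expand x = 1063/327 as a continued fraction with the Euclidean algorithm:
  1063 = 3*327 + 82, so a_0 = 3.
  327 = 3*82 + 81, so a_1 = 3.
  82 = 1*81 + 1, so a_2 = 1.
  81 = 81*1 + 0, so a_3 = 81.
so x = [3; 3, 1, 81].
Convergents (p_i = a_i*p_{i-1} + p_{i-2}, q_i = a_i*q_{i-1} + q_{i-2} with p_{-2}=0, p_{-1}=1, q_{-2}=1, q_{-1}=0), until the denominator exceeds 52:
  i=0: a_0=3, p_0 = 3*1 + 0 = 3, q_0 = 3*0 + 1 = 1.
  i=1: a_1=3, p_1 = 3*3 + 1 = 10, q_1 = 3*1 + 0 = 3.
  i=2: a_2=1, p_2 = 1*10 + 3 = 13, q_2 = 1*3 + 1 = 4.
  i=3: a_3=81, p_3 = 81*13 + 10 = 1063, q_3 = 81*4 + 3 = 327.
q_3 = 327 > 52, so the last convergent with denominator <= 52 is p_2/q_2 = 13/4.
The closest fraction with denominator <= 52 is either p_2/q_2 or the intermediate fraction (k*p_2 + p_1)/(k*q_2 + q_1) with the largest k >= 1 whose denominator stays <= 52; these approach x as k grows, and every other convergent or intermediate fraction in range is farther away.
Largest k: floor((52 - q_1)/q_2) = floor((52 - 3)/4) = 12.
That gives (12*13 + 10)/(12*4 + 3) = 166/51.
Compare the errors: |x - 13/4| = |1063*4 - 13*327|/(327*4) = 1/1308, and |x - 166/51| = |1063*51 - 166*327|/(327*51) = 69/16677.
Cross-multiplying, 1*16677 = 16677 < 90252 = 69*1308, so 1/1308 is smaller: the convergent 13/4 is closer to x than 166/51.

13/4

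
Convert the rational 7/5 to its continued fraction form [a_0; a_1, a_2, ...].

[1; 2, 2]

Run the Euclidean algorithm on 7 and 5; the successive quotients are the partial quotients a_0, a_1, ... (each step inverts the fractional part left over by the previous one):
  7 = 1*5 + 2, so a_0 = 1.
  5 = 2*2 + 1, so a_1 = 2.
  2 = 2*1 + 0, so a_2 = 2.
The remainder reaches 0 after 3 divisions, so the expansion has 3 partial quotients, read off in order.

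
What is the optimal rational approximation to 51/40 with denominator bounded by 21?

14/11

Expand x = 51/40 as a continued fraction with the Euclidean algorithm:
  51 = 1*40 + 11, so a_0 = 1.
  40 = 3*11 + 7, so a_1 = 3.
  11 = 1*7 + 4, so a_2 = 1.
  7 = 1*4 + 3, so a_3 = 1.
  4 = 1*3 + 1, so a_4 = 1.
  3 = 3*1 + 0, so a_5 = 3.
so x = [1; 3, 1, 1, 1, 3].
Convergents (p_i = a_i*p_{i-1} + p_{i-2}, q_i = a_i*q_{i-1} + q_{i-2} with p_{-2}=0, p_{-1}=1, q_{-2}=1, q_{-1}=0), until the denominator exceeds 21:
  i=0: a_0=1, p_0 = 1*1 + 0 = 1, q_0 = 1*0 + 1 = 1.
  i=1: a_1=3, p_1 = 3*1 + 1 = 4, q_1 = 3*1 + 0 = 3.
  i=2: a_2=1, p_2 = 1*4 + 1 = 5, q_2 = 1*3 + 1 = 4.
  i=3: a_3=1, p_3 = 1*5 + 4 = 9, q_3 = 1*4 + 3 = 7.
  i=4: a_4=1, p_4 = 1*9 + 5 = 14, q_4 = 1*7 + 4 = 11.
  i=5: a_5=3, p_5 = 3*14 + 9 = 51, q_5 = 3*11 + 7 = 40.
q_5 = 40 > 21, so the last convergent with denominator <= 21 is p_4/q_4 = 14/11.
The closest fraction with denominator <= 21 is either p_4/q_4 or the intermediate fraction (k*p_4 + p_3)/(k*q_4 + q_3) with the largest k >= 1 whose denominator stays <= 21; these approach x as k grows, and every other convergent or intermediate fraction in range is farther away.
Largest k: floor((21 - q_3)/q_4) = floor((21 - 7)/11) = 1.
That gives (1*14 + 9)/(1*11 + 7) = 23/18.
Compare the errors: |x - 14/11| = |51*11 - 14*40|/(40*11) = 1/440, and |x - 23/18| = |51*18 - 23*40|/(40*18) = 2/720.
Cross-multiplying, 1*720 = 720 < 880 = 2*440, so 1/440 is smaller: the convergent 14/11 is closer to x than 23/18.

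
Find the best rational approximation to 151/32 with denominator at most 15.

Expand x = 151/32 as a continued fraction with the Euclidean algorithm:
  151 = 4*32 + 23, so a_0 = 4.
  32 = 1*23 + 9, so a_1 = 1.
  23 = 2*9 + 5, so a_2 = 2.
  9 = 1*5 + 4, so a_3 = 1.
  5 = 1*4 + 1, so a_4 = 1.
  4 = 4*1 + 0, so a_5 = 4.
so x = [4; 1, 2, 1, 1, 4].
Convergents (p_i = a_i*p_{i-1} + p_{i-2}, q_i = a_i*q_{i-1} + q_{i-2} with p_{-2}=0, p_{-1}=1, q_{-2}=1, q_{-1}=0), until the denominator exceeds 15:
  i=0: a_0=4, p_0 = 4*1 + 0 = 4, q_0 = 4*0 + 1 = 1.
  i=1: a_1=1, p_1 = 1*4 + 1 = 5, q_1 = 1*1 + 0 = 1.
  i=2: a_2=2, p_2 = 2*5 + 4 = 14, q_2 = 2*1 + 1 = 3.
  i=3: a_3=1, p_3 = 1*14 + 5 = 19, q_3 = 1*3 + 1 = 4.
  i=4: a_4=1, p_4 = 1*19 + 14 = 33, q_4 = 1*4 + 3 = 7.
  i=5: a_5=4, p_5 = 4*33 + 19 = 151, q_5 = 4*7 + 4 = 32.
q_5 = 32 > 15, so the last convergent with denominator <= 15 is p_4/q_4 = 33/7.
The closest fraction with denominator <= 15 is either p_4/q_4 or the intermediate fraction (k*p_4 + p_3)/(k*q_4 + q_3) with the largest k >= 1 whose denominator stays <= 15; these approach x as k grows, and every other convergent or intermediate fraction in range is farther away.
Largest k: floor((15 - q_3)/q_4) = floor((15 - 4)/7) = 1.
That gives (1*33 + 19)/(1*7 + 4) = 52/11.
Compare the errors: |x - 33/7| = |151*7 - 33*32|/(32*7) = 1/224, and |x - 52/11| = |151*11 - 52*32|/(32*11) = 3/352.
Cross-multiplying, 1*352 = 352 < 672 = 3*224, so 1/224 is smaller: the convergent 33/7 is closer to x than 52/11.

33/7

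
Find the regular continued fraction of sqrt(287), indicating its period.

Write x_i = (sqrt(287) + m_i)/d_i with (m_0, d_0) = (0, 1). a_0 = floor(sqrt(287)) = 16, since 16^2 = 256 <= 287 < 289 = 17^2.
Iterate m_{i+1} = d_i*a_i - m_i, d_{i+1} = (287 - m_{i+1}^2)/d_i, a_{i+1} = floor((a_0 + m_{i+1})/d_{i+1}):
  m_1 = 1*16 - 0 = 16, d_1 = (287 - 16^2)/1 = 31/1 = 31, a_1 = floor((16 + 16)/31) = 1.
  m_2 = 31*1 - 16 = 15, d_2 = (287 - 15^2)/31 = 62/31 = 2, a_2 = floor((16 + 15)/2) = 15.
  m_3 = 2*15 - 15 = 15, d_3 = (287 - 15^2)/2 = 62/2 = 31, a_3 = floor((16 + 15)/31) = 1.
  m_4 = 31*1 - 15 = 16, d_4 = (287 - 16^2)/31 = 31/31 = 1, a_4 = floor((16 + 16)/1) = 32.
  m_5 = 1*32 - 16 = 16, d_5 = (287 - 16^2)/1 = 31/1 = 31: (m_5, d_5) = (m_1, d_1) = (16, 31), so from here the quotients repeat a_1, ..., a_4; the period length is 4.
Hence the expansion of sqrt(287) is a_0 = 16 followed by the repeating block 1, 15, 1, 32 (period 4).

[16; (1, 15, 1, 32)]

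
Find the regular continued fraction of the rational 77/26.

Run the Euclidean algorithm on 77 and 26; the successive quotients are the partial quotients a_0, a_1, ... (each step inverts the fractional part left over by the previous one):
  77 = 2*26 + 25, so a_0 = 2.
  26 = 1*25 + 1, so a_1 = 1.
  25 = 25*1 + 0, so a_2 = 25.
The remainder reaches 0 after 3 divisions, so the expansion has 3 partial quotients, read off in order.

[2; 1, 25]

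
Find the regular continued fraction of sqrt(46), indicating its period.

[6; (1, 3, 1, 1, 2, 6, 2, 1, 1, 3, 1, 12)]

Write x_i = (sqrt(46) + m_i)/d_i with (m_0, d_0) = (0, 1). a_0 = floor(sqrt(46)) = 6, since 6^2 = 36 <= 46 < 49 = 7^2.
Iterate m_{i+1} = d_i*a_i - m_i, d_{i+1} = (46 - m_{i+1}^2)/d_i, a_{i+1} = floor((a_0 + m_{i+1})/d_{i+1}):
  m_1 = 1*6 - 0 = 6, d_1 = (46 - 6^2)/1 = 10/1 = 10, a_1 = floor((6 + 6)/10) = 1.
  m_2 = 10*1 - 6 = 4, d_2 = (46 - 4^2)/10 = 30/10 = 3, a_2 = floor((6 + 4)/3) = 3.
  m_3 = 3*3 - 4 = 5, d_3 = (46 - 5^2)/3 = 21/3 = 7, a_3 = floor((6 + 5)/7) = 1.
  m_4 = 7*1 - 5 = 2, d_4 = (46 - 2^2)/7 = 42/7 = 6, a_4 = floor((6 + 2)/6) = 1.
  m_5 = 6*1 - 2 = 4, d_5 = (46 - 4^2)/6 = 30/6 = 5, a_5 = floor((6 + 4)/5) = 2.
  m_6 = 5*2 - 4 = 6, d_6 = (46 - 6^2)/5 = 10/5 = 2, a_6 = floor((6 + 6)/2) = 6.
  m_7 = 2*6 - 6 = 6, d_7 = (46 - 6^2)/2 = 10/2 = 5, a_7 = floor((6 + 6)/5) = 2.
  m_8 = 5*2 - 6 = 4, d_8 = (46 - 4^2)/5 = 30/5 = 6, a_8 = floor((6 + 4)/6) = 1.
  m_9 = 6*1 - 4 = 2, d_9 = (46 - 2^2)/6 = 42/6 = 7, a_9 = floor((6 + 2)/7) = 1.
  m_10 = 7*1 - 2 = 5, d_10 = (46 - 5^2)/7 = 21/7 = 3, a_10 = floor((6 + 5)/3) = 3.
  m_11 = 3*3 - 5 = 4, d_11 = (46 - 4^2)/3 = 30/3 = 10, a_11 = floor((6 + 4)/10) = 1.
  m_12 = 10*1 - 4 = 6, d_12 = (46 - 6^2)/10 = 10/10 = 1, a_12 = floor((6 + 6)/1) = 12.
  m_13 = 1*12 - 6 = 6, d_13 = (46 - 6^2)/1 = 10/1 = 10: (m_13, d_13) = (m_1, d_1) = (6, 10), so from here the quotients repeat a_1, ..., a_12; the period length is 12.
Hence the expansion of sqrt(46) is a_0 = 6 followed by the repeating block 1, 3, 1, 1, 2, 6, 2, 1, 1, 3, 1, 12 (period 12).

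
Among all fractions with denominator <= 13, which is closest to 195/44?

31/7

Expand x = 195/44 as a continued fraction with the Euclidean algorithm:
  195 = 4*44 + 19, so a_0 = 4.
  44 = 2*19 + 6, so a_1 = 2.
  19 = 3*6 + 1, so a_2 = 3.
  6 = 6*1 + 0, so a_3 = 6.
so x = [4; 2, 3, 6].
Convergents (p_i = a_i*p_{i-1} + p_{i-2}, q_i = a_i*q_{i-1} + q_{i-2} with p_{-2}=0, p_{-1}=1, q_{-2}=1, q_{-1}=0), until the denominator exceeds 13:
  i=0: a_0=4, p_0 = 4*1 + 0 = 4, q_0 = 4*0 + 1 = 1.
  i=1: a_1=2, p_1 = 2*4 + 1 = 9, q_1 = 2*1 + 0 = 2.
  i=2: a_2=3, p_2 = 3*9 + 4 = 31, q_2 = 3*2 + 1 = 7.
  i=3: a_3=6, p_3 = 6*31 + 9 = 195, q_3 = 6*7 + 2 = 44.
q_3 = 44 > 13, so the last convergent with denominator <= 13 is p_2/q_2 = 31/7.
The closest fraction with denominator <= 13 is either p_2/q_2 or the intermediate fraction (k*p_2 + p_1)/(k*q_2 + q_1) with the largest k >= 1 whose denominator stays <= 13; these approach x as k grows, and every other convergent or intermediate fraction in range is farther away.
Largest k: floor((13 - q_1)/q_2) = floor((13 - 2)/7) = 1.
That gives (1*31 + 9)/(1*7 + 2) = 40/9.
Compare the errors: |x - 31/7| = |195*7 - 31*44|/(44*7) = 1/308, and |x - 40/9| = |195*9 - 40*44|/(44*9) = 5/396.
Cross-multiplying, 1*396 = 396 < 1540 = 5*308, so 1/308 is smaller: the convergent 31/7 is closer to x than 40/9.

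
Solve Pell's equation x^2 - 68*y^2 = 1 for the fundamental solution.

(x, y) = (33, 4)

First expand sqrt(68) as a continued fraction. With x_i = (sqrt(68) + m_i)/d_i and (m_0, d_0) = (0, 1): a_0 = floor(sqrt(68)) = 8, since 8^2 = 64 <= 68 < 81 = 9^2.
Iterate m_{i+1} = d_i*a_i - m_i, d_{i+1} = (68 - m_{i+1}^2)/d_i, a_{i+1} = floor((a_0 + m_{i+1})/d_{i+1}):
  m_1 = 1*8 - 0 = 8, d_1 = (68 - 8^2)/1 = 4/1 = 4, a_1 = floor((8 + 8)/4) = 4.
  m_2 = 4*4 - 8 = 8, d_2 = (68 - 8^2)/4 = 4/4 = 1, a_2 = floor((8 + 8)/1) = 16.
  m_3 = 1*16 - 8 = 8, d_3 = (68 - 8^2)/1 = 4/1 = 4: (m_3, d_3) = (m_1, d_1) = (8, 4), so from here the quotients repeat a_1, a_2; the period length is 2.
So sqrt(68) = [8; (4, 16)] with period length k = 2.
k is even, so the fundamental solution of x^2 - 68y^2 = 1 is (p_{k-1}, q_{k-1}) = (p_1, q_1); compute convergents through index 1.
Convergents (p_i = a_i*p_{i-1} + p_{i-2}, q_i = a_i*q_{i-1} + q_{i-2} with p_{-2}=0, p_{-1}=1, q_{-2}=1, q_{-1}=0):
  i=0: a_0=8, p_0 = 8*1 + 0 = 8, q_0 = 8*0 + 1 = 1.
  i=1: a_1=4, p_1 = 4*8 + 1 = 33, q_1 = 4*1 + 0 = 4.
Check: 33^2 - 68*4^2 = 1089 - 1088 = 1, so (x, y) = (33, 4) solves the equation, and by the theorem it is the least positive solution.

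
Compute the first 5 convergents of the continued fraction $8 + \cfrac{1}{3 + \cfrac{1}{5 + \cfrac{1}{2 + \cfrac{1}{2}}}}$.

Using the convergent recurrence p_i = a_i*p_{i-1} + p_{i-2}, q_i = a_i*q_{i-1} + q_{i-2} with p_{-2}=0, p_{-1}=1, q_{-2}=1, q_{-1}=0:
  i=0: a_0=8, p_0 = 8*1 + 0 = 8, q_0 = 8*0 + 1 = 1.
  i=1: a_1=3, p_1 = 3*8 + 1 = 25, q_1 = 3*1 + 0 = 3.
  i=2: a_2=5, p_2 = 5*25 + 8 = 133, q_2 = 5*3 + 1 = 16.
  i=3: a_3=2, p_3 = 2*133 + 25 = 291, q_3 = 2*16 + 3 = 35.
  i=4: a_4=2, p_4 = 2*291 + 133 = 715, q_4 = 2*35 + 16 = 86.

8/1, 25/3, 133/16, 291/35, 715/86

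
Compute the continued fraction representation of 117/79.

Run the Euclidean algorithm on 117 and 79; the successive quotients are the partial quotients a_0, a_1, ... (each step inverts the fractional part left over by the previous one):
  117 = 1*79 + 38, so a_0 = 1.
  79 = 2*38 + 3, so a_1 = 2.
  38 = 12*3 + 2, so a_2 = 12.
  3 = 1*2 + 1, so a_3 = 1.
  2 = 2*1 + 0, so a_4 = 2.
The remainder reaches 0 after 5 divisions, so the expansion has 5 partial quotients, read off in order.

[1; 2, 12, 1, 2]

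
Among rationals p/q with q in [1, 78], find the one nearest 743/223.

10/3

Expand x = 743/223 as a continued fraction with the Euclidean algorithm:
  743 = 3*223 + 74, so a_0 = 3.
  223 = 3*74 + 1, so a_1 = 3.
  74 = 74*1 + 0, so a_2 = 74.
so x = [3; 3, 74].
Convergents (p_i = a_i*p_{i-1} + p_{i-2}, q_i = a_i*q_{i-1} + q_{i-2} with p_{-2}=0, p_{-1}=1, q_{-2}=1, q_{-1}=0), until the denominator exceeds 78:
  i=0: a_0=3, p_0 = 3*1 + 0 = 3, q_0 = 3*0 + 1 = 1.
  i=1: a_1=3, p_1 = 3*3 + 1 = 10, q_1 = 3*1 + 0 = 3.
  i=2: a_2=74, p_2 = 74*10 + 3 = 743, q_2 = 74*3 + 1 = 223.
q_2 = 223 > 78, so the last convergent with denominator <= 78 is p_1/q_1 = 10/3.
The closest fraction with denominator <= 78 is either p_1/q_1 or the intermediate fraction (k*p_1 + p_0)/(k*q_1 + q_0) with the largest k >= 1 whose denominator stays <= 78; these approach x as k grows, and every other convergent or intermediate fraction in range is farther away.
Largest k: floor((78 - q_0)/q_1) = floor((78 - 1)/3) = 25.
That gives (25*10 + 3)/(25*3 + 1) = 253/76.
Compare the errors: |x - 10/3| = |743*3 - 10*223|/(223*3) = 1/669, and |x - 253/76| = |743*76 - 253*223|/(223*76) = 49/16948.
Cross-multiplying, 1*16948 = 16948 < 32781 = 49*669, so 1/669 is smaller: the convergent 10/3 is closer to x than 253/76.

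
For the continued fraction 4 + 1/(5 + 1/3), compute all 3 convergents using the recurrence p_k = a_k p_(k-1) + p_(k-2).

4/1, 21/5, 67/16

Using the convergent recurrence p_i = a_i*p_{i-1} + p_{i-2}, q_i = a_i*q_{i-1} + q_{i-2} with p_{-2}=0, p_{-1}=1, q_{-2}=1, q_{-1}=0:
  i=0: a_0=4, p_0 = 4*1 + 0 = 4, q_0 = 4*0 + 1 = 1.
  i=1: a_1=5, p_1 = 5*4 + 1 = 21, q_1 = 5*1 + 0 = 5.
  i=2: a_2=3, p_2 = 3*21 + 4 = 67, q_2 = 3*5 + 1 = 16.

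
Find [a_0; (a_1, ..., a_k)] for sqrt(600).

[24; (2, 48)]

Write x_i = (sqrt(600) + m_i)/d_i with (m_0, d_0) = (0, 1). a_0 = floor(sqrt(600)) = 24, since 24^2 = 576 <= 600 < 625 = 25^2.
Iterate m_{i+1} = d_i*a_i - m_i, d_{i+1} = (600 - m_{i+1}^2)/d_i, a_{i+1} = floor((a_0 + m_{i+1})/d_{i+1}):
  m_1 = 1*24 - 0 = 24, d_1 = (600 - 24^2)/1 = 24/1 = 24, a_1 = floor((24 + 24)/24) = 2.
  m_2 = 24*2 - 24 = 24, d_2 = (600 - 24^2)/24 = 24/24 = 1, a_2 = floor((24 + 24)/1) = 48.
  m_3 = 1*48 - 24 = 24, d_3 = (600 - 24^2)/1 = 24/1 = 24: (m_3, d_3) = (m_1, d_1) = (24, 24), so from here the quotients repeat a_1, a_2; the period length is 2.
Hence the expansion of sqrt(600) is a_0 = 24 followed by the repeating block 2, 48 (period 2).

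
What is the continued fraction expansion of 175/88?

[1; 1, 87]

Run the Euclidean algorithm on 175 and 88; the successive quotients are the partial quotients a_0, a_1, ... (each step inverts the fractional part left over by the previous one):
  175 = 1*88 + 87, so a_0 = 1.
  88 = 1*87 + 1, so a_1 = 1.
  87 = 87*1 + 0, so a_2 = 87.
The remainder reaches 0 after 3 divisions, so the expansion has 3 partial quotients, read off in order.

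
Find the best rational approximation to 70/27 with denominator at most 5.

13/5

Expand x = 70/27 as a continued fraction with the Euclidean algorithm:
  70 = 2*27 + 16, so a_0 = 2.
  27 = 1*16 + 11, so a_1 = 1.
  16 = 1*11 + 5, so a_2 = 1.
  11 = 2*5 + 1, so a_3 = 2.
  5 = 5*1 + 0, so a_4 = 5.
so x = [2; 1, 1, 2, 5].
Convergents (p_i = a_i*p_{i-1} + p_{i-2}, q_i = a_i*q_{i-1} + q_{i-2} with p_{-2}=0, p_{-1}=1, q_{-2}=1, q_{-1}=0), until the denominator exceeds 5:
  i=0: a_0=2, p_0 = 2*1 + 0 = 2, q_0 = 2*0 + 1 = 1.
  i=1: a_1=1, p_1 = 1*2 + 1 = 3, q_1 = 1*1 + 0 = 1.
  i=2: a_2=1, p_2 = 1*3 + 2 = 5, q_2 = 1*1 + 1 = 2.
  i=3: a_3=2, p_3 = 2*5 + 3 = 13, q_3 = 2*2 + 1 = 5.
  i=4: a_4=5, p_4 = 5*13 + 5 = 70, q_4 = 5*5 + 2 = 27.
q_4 = 27 > 5, so the last convergent with denominator <= 5 is p_3/q_3 = 13/5.
The closest fraction with denominator <= 5 is either p_3/q_3 or the intermediate fraction (k*p_3 + p_2)/(k*q_3 + q_2) with the largest k >= 1 whose denominator stays <= 5; these approach x as k grows, and every other convergent or intermediate fraction in range is farther away.
Largest k: floor((5 - q_2)/q_3) = floor((5 - 2)/5) = 0.
Since k = 0, no intermediate fraction beyond p_3/q_3 has denominator <= 5, so the convergent 13/5 is the closest (its error is |70*5 - 13*27|/(27*5) = 1/135).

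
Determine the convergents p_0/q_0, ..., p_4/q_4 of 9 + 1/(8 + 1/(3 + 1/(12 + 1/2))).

Using the convergent recurrence p_i = a_i*p_{i-1} + p_{i-2}, q_i = a_i*q_{i-1} + q_{i-2} with p_{-2}=0, p_{-1}=1, q_{-2}=1, q_{-1}=0:
  i=0: a_0=9, p_0 = 9*1 + 0 = 9, q_0 = 9*0 + 1 = 1.
  i=1: a_1=8, p_1 = 8*9 + 1 = 73, q_1 = 8*1 + 0 = 8.
  i=2: a_2=3, p_2 = 3*73 + 9 = 228, q_2 = 3*8 + 1 = 25.
  i=3: a_3=12, p_3 = 12*228 + 73 = 2809, q_3 = 12*25 + 8 = 308.
  i=4: a_4=2, p_4 = 2*2809 + 228 = 5846, q_4 = 2*308 + 25 = 641.

9/1, 73/8, 228/25, 2809/308, 5846/641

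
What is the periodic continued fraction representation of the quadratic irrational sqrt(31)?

[5; (1, 1, 3, 5, 3, 1, 1, 10)]

Write x_i = (sqrt(31) + m_i)/d_i with (m_0, d_0) = (0, 1). a_0 = floor(sqrt(31)) = 5, since 5^2 = 25 <= 31 < 36 = 6^2.
Iterate m_{i+1} = d_i*a_i - m_i, d_{i+1} = (31 - m_{i+1}^2)/d_i, a_{i+1} = floor((a_0 + m_{i+1})/d_{i+1}):
  m_1 = 1*5 - 0 = 5, d_1 = (31 - 5^2)/1 = 6/1 = 6, a_1 = floor((5 + 5)/6) = 1.
  m_2 = 6*1 - 5 = 1, d_2 = (31 - 1^2)/6 = 30/6 = 5, a_2 = floor((5 + 1)/5) = 1.
  m_3 = 5*1 - 1 = 4, d_3 = (31 - 4^2)/5 = 15/5 = 3, a_3 = floor((5 + 4)/3) = 3.
  m_4 = 3*3 - 4 = 5, d_4 = (31 - 5^2)/3 = 6/3 = 2, a_4 = floor((5 + 5)/2) = 5.
  m_5 = 2*5 - 5 = 5, d_5 = (31 - 5^2)/2 = 6/2 = 3, a_5 = floor((5 + 5)/3) = 3.
  m_6 = 3*3 - 5 = 4, d_6 = (31 - 4^2)/3 = 15/3 = 5, a_6 = floor((5 + 4)/5) = 1.
  m_7 = 5*1 - 4 = 1, d_7 = (31 - 1^2)/5 = 30/5 = 6, a_7 = floor((5 + 1)/6) = 1.
  m_8 = 6*1 - 1 = 5, d_8 = (31 - 5^2)/6 = 6/6 = 1, a_8 = floor((5 + 5)/1) = 10.
  m_9 = 1*10 - 5 = 5, d_9 = (31 - 5^2)/1 = 6/1 = 6: (m_9, d_9) = (m_1, d_1) = (5, 6), so from here the quotients repeat a_1, ..., a_8; the period length is 8.
Hence the expansion of sqrt(31) is a_0 = 5 followed by the repeating block 1, 1, 3, 5, 3, 1, 1, 10 (period 8).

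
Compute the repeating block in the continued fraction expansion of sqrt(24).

[4; (1, 8)]

Write x_i = (sqrt(24) + m_i)/d_i with (m_0, d_0) = (0, 1). a_0 = floor(sqrt(24)) = 4, since 4^2 = 16 <= 24 < 25 = 5^2.
Iterate m_{i+1} = d_i*a_i - m_i, d_{i+1} = (24 - m_{i+1}^2)/d_i, a_{i+1} = floor((a_0 + m_{i+1})/d_{i+1}):
  m_1 = 1*4 - 0 = 4, d_1 = (24 - 4^2)/1 = 8/1 = 8, a_1 = floor((4 + 4)/8) = 1.
  m_2 = 8*1 - 4 = 4, d_2 = (24 - 4^2)/8 = 8/8 = 1, a_2 = floor((4 + 4)/1) = 8.
  m_3 = 1*8 - 4 = 4, d_3 = (24 - 4^2)/1 = 8/1 = 8: (m_3, d_3) = (m_1, d_1) = (4, 8), so from here the quotients repeat a_1, a_2; the period length is 2.
Hence the expansion of sqrt(24) is a_0 = 4 followed by the repeating block 1, 8 (period 2).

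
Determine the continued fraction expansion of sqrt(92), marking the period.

[9; (1, 1, 2, 4, 2, 1, 1, 18)]

Write x_i = (sqrt(92) + m_i)/d_i with (m_0, d_0) = (0, 1). a_0 = floor(sqrt(92)) = 9, since 9^2 = 81 <= 92 < 100 = 10^2.
Iterate m_{i+1} = d_i*a_i - m_i, d_{i+1} = (92 - m_{i+1}^2)/d_i, a_{i+1} = floor((a_0 + m_{i+1})/d_{i+1}):
  m_1 = 1*9 - 0 = 9, d_1 = (92 - 9^2)/1 = 11/1 = 11, a_1 = floor((9 + 9)/11) = 1.
  m_2 = 11*1 - 9 = 2, d_2 = (92 - 2^2)/11 = 88/11 = 8, a_2 = floor((9 + 2)/8) = 1.
  m_3 = 8*1 - 2 = 6, d_3 = (92 - 6^2)/8 = 56/8 = 7, a_3 = floor((9 + 6)/7) = 2.
  m_4 = 7*2 - 6 = 8, d_4 = (92 - 8^2)/7 = 28/7 = 4, a_4 = floor((9 + 8)/4) = 4.
  m_5 = 4*4 - 8 = 8, d_5 = (92 - 8^2)/4 = 28/4 = 7, a_5 = floor((9 + 8)/7) = 2.
  m_6 = 7*2 - 8 = 6, d_6 = (92 - 6^2)/7 = 56/7 = 8, a_6 = floor((9 + 6)/8) = 1.
  m_7 = 8*1 - 6 = 2, d_7 = (92 - 2^2)/8 = 88/8 = 11, a_7 = floor((9 + 2)/11) = 1.
  m_8 = 11*1 - 2 = 9, d_8 = (92 - 9^2)/11 = 11/11 = 1, a_8 = floor((9 + 9)/1) = 18.
  m_9 = 1*18 - 9 = 9, d_9 = (92 - 9^2)/1 = 11/1 = 11: (m_9, d_9) = (m_1, d_1) = (9, 11), so from here the quotients repeat a_1, ..., a_8; the period length is 8.
Hence the expansion of sqrt(92) is a_0 = 9 followed by the repeating block 1, 1, 2, 4, 2, 1, 1, 18 (period 8).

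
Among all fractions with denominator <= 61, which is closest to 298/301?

60/61

Expand x = 298/301 as a continued fraction with the Euclidean algorithm:
  298 = 0*301 + 298, so a_0 = 0.
  301 = 1*298 + 3, so a_1 = 1.
  298 = 99*3 + 1, so a_2 = 99.
  3 = 3*1 + 0, so a_3 = 3.
so x = [0; 1, 99, 3].
Convergents (p_i = a_i*p_{i-1} + p_{i-2}, q_i = a_i*q_{i-1} + q_{i-2} with p_{-2}=0, p_{-1}=1, q_{-2}=1, q_{-1}=0), until the denominator exceeds 61:
  i=0: a_0=0, p_0 = 0*1 + 0 = 0, q_0 = 0*0 + 1 = 1.
  i=1: a_1=1, p_1 = 1*0 + 1 = 1, q_1 = 1*1 + 0 = 1.
  i=2: a_2=99, p_2 = 99*1 + 0 = 99, q_2 = 99*1 + 1 = 100.
q_2 = 100 > 61, so the last convergent with denominator <= 61 is p_1/q_1 = 1/1.
The closest fraction with denominator <= 61 is either p_1/q_1 or the intermediate fraction (k*p_1 + p_0)/(k*q_1 + q_0) with the largest k >= 1 whose denominator stays <= 61; these approach x as k grows, and every other convergent or intermediate fraction in range is farther away.
Largest k: floor((61 - q_0)/q_1) = floor((61 - 1)/1) = 60.
That gives (60*1 + 0)/(60*1 + 1) = 60/61.
Compare the errors: |x - 1/1| = |298*1 - 1*301|/(301*1) = 3/301, and |x - 60/61| = |298*61 - 60*301|/(301*61) = 118/18361.
Cross-multiplying, 118*301 = 35518 < 55083 = 3*18361, so 118/18361 is smaller: the intermediate fraction 60/61 is closer to x than 1/1.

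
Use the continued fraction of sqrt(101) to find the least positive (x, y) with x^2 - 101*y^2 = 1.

First expand sqrt(101) as a continued fraction. With x_i = (sqrt(101) + m_i)/d_i and (m_0, d_0) = (0, 1): a_0 = floor(sqrt(101)) = 10, since 10^2 = 100 <= 101 < 121 = 11^2.
Iterate m_{i+1} = d_i*a_i - m_i, d_{i+1} = (101 - m_{i+1}^2)/d_i, a_{i+1} = floor((a_0 + m_{i+1})/d_{i+1}):
  m_1 = 1*10 - 0 = 10, d_1 = (101 - 10^2)/1 = 1/1 = 1, a_1 = floor((10 + 10)/1) = 20.
  m_2 = 1*20 - 10 = 10, d_2 = (101 - 10^2)/1 = 1/1 = 1: (m_2, d_2) = (m_1, d_1) = (10, 1), so from here the quotient a_1 repeats; the period length is 1.
So sqrt(101) = [10; (20)] with period length k = 1.
k is odd, so (p_{k-1}, q_{k-1}) only solves x^2 - 101y^2 = -1 and the fundamental solution of x^2 - 101y^2 = 1 is (p_{2k-1}, q_{2k-1}) = (p_1, q_1); compute convergents through index 1, running through the period twice.
Convergents (p_i = a_i*p_{i-1} + p_{i-2}, q_i = a_i*q_{i-1} + q_{i-2} with p_{-2}=0, p_{-1}=1, q_{-2}=1, q_{-1}=0):
  i=0: a_0=10, p_0 = 10*1 + 0 = 10, q_0 = 10*0 + 1 = 1.
  i=1: a_1=20, p_1 = 20*10 + 1 = 201, q_1 = 20*1 + 0 = 20.
Indeed p_0^2 - 101*q_0^2 = 100 - 101 = -1, not +1.
Check: 201^2 - 101*20^2 = 40401 - 40400 = 1, so (x, y) = (201, 20) solves the equation, and by the theorem it is the least positive solution.

(x, y) = (201, 20)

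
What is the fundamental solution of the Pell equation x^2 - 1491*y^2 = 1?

First expand sqrt(1491) as a continued fraction. With x_i = (sqrt(1491) + m_i)/d_i and (m_0, d_0) = (0, 1): a_0 = floor(sqrt(1491)) = 38, since 38^2 = 1444 <= 1491 < 1521 = 39^2.
Iterate m_{i+1} = d_i*a_i - m_i, d_{i+1} = (1491 - m_{i+1}^2)/d_i, a_{i+1} = floor((a_0 + m_{i+1})/d_{i+1}):
  m_1 = 1*38 - 0 = 38, d_1 = (1491 - 38^2)/1 = 47/1 = 47, a_1 = floor((38 + 38)/47) = 1.
  m_2 = 47*1 - 38 = 9, d_2 = (1491 - 9^2)/47 = 1410/47 = 30, a_2 = floor((38 + 9)/30) = 1.
  m_3 = 30*1 - 9 = 21, d_3 = (1491 - 21^2)/30 = 1050/30 = 35, a_3 = floor((38 + 21)/35) = 1.
  m_4 = 35*1 - 21 = 14, d_4 = (1491 - 14^2)/35 = 1295/35 = 37, a_4 = floor((38 + 14)/37) = 1.
  m_5 = 37*1 - 14 = 23, d_5 = (1491 - 23^2)/37 = 962/37 = 26, a_5 = floor((38 + 23)/26) = 2.
  m_6 = 26*2 - 23 = 29, d_6 = (1491 - 29^2)/26 = 650/26 = 25, a_6 = floor((38 + 29)/25) = 2.
  m_7 = 25*2 - 29 = 21, d_7 = (1491 - 21^2)/25 = 1050/25 = 42, a_7 = floor((38 + 21)/42) = 1.
  m_8 = 42*1 - 21 = 21, d_8 = (1491 - 21^2)/42 = 1050/42 = 25, a_8 = floor((38 + 21)/25) = 2.
  m_9 = 25*2 - 21 = 29, d_9 = (1491 - 29^2)/25 = 650/25 = 26, a_9 = floor((38 + 29)/26) = 2.
  m_10 = 26*2 - 29 = 23, d_10 = (1491 - 23^2)/26 = 962/26 = 37, a_10 = floor((38 + 23)/37) = 1.
  m_11 = 37*1 - 23 = 14, d_11 = (1491 - 14^2)/37 = 1295/37 = 35, a_11 = floor((38 + 14)/35) = 1.
  m_12 = 35*1 - 14 = 21, d_12 = (1491 - 21^2)/35 = 1050/35 = 30, a_12 = floor((38 + 21)/30) = 1.
  m_13 = 30*1 - 21 = 9, d_13 = (1491 - 9^2)/30 = 1410/30 = 47, a_13 = floor((38 + 9)/47) = 1.
  m_14 = 47*1 - 9 = 38, d_14 = (1491 - 38^2)/47 = 47/47 = 1, a_14 = floor((38 + 38)/1) = 76.
  m_15 = 1*76 - 38 = 38, d_15 = (1491 - 38^2)/1 = 47/1 = 47: (m_15, d_15) = (m_1, d_1) = (38, 47), so from here the quotients repeat a_1, ..., a_14; the period length is 14.
So sqrt(1491) = [38; (1, 1, 1, 1, 2, 2, 1, 2, 2, 1, 1, 1, 1, 76)] with period length k = 14.
k is even, so the fundamental solution of x^2 - 1491y^2 = 1 is (p_{k-1}, q_{k-1}) = (p_13, q_13); compute convergents through index 13.
Convergents (p_i = a_i*p_{i-1} + p_{i-2}, q_i = a_i*q_{i-1} + q_{i-2} with p_{-2}=0, p_{-1}=1, q_{-2}=1, q_{-1}=0):
  i=0: a_0=38, p_0 = 38*1 + 0 = 38, q_0 = 38*0 + 1 = 1.
  i=1: a_1=1, p_1 = 1*38 + 1 = 39, q_1 = 1*1 + 0 = 1.
  i=2: a_2=1, p_2 = 1*39 + 38 = 77, q_2 = 1*1 + 1 = 2.
  i=3: a_3=1, p_3 = 1*77 + 39 = 116, q_3 = 1*2 + 1 = 3.
  i=4: a_4=1, p_4 = 1*116 + 77 = 193, q_4 = 1*3 + 2 = 5.
  i=5: a_5=2, p_5 = 2*193 + 116 = 502, q_5 = 2*5 + 3 = 13.
  i=6: a_6=2, p_6 = 2*502 + 193 = 1197, q_6 = 2*13 + 5 = 31.
  i=7: a_7=1, p_7 = 1*1197 + 502 = 1699, q_7 = 1*31 + 13 = 44.
  i=8: a_8=2, p_8 = 2*1699 + 1197 = 4595, q_8 = 2*44 + 31 = 119.
  i=9: a_9=2, p_9 = 2*4595 + 1699 = 10889, q_9 = 2*119 + 44 = 282.
  i=10: a_10=1, p_10 = 1*10889 + 4595 = 15484, q_10 = 1*282 + 119 = 401.
  i=11: a_11=1, p_11 = 1*15484 + 10889 = 26373, q_11 = 1*401 + 282 = 683.
  i=12: a_12=1, p_12 = 1*26373 + 15484 = 41857, q_12 = 1*683 + 401 = 1084.
  i=13: a_13=1, p_13 = 1*41857 + 26373 = 68230, q_13 = 1*1084 + 683 = 1767.
Check: 68230^2 - 1491*1767^2 = 4655332900 - 4655332899 = 1, so (x, y) = (68230, 1767) solves the equation, and by the theorem it is the least positive solution.

(x, y) = (68230, 1767)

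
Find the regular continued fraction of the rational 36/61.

[0; 1, 1, 2, 3, 1, 2]

Run the Euclidean algorithm on 36 and 61; the successive quotients are the partial quotients a_0, a_1, ... (each step inverts the fractional part left over by the previous one):
  36 = 0*61 + 36, so a_0 = 0.
  61 = 1*36 + 25, so a_1 = 1.
  36 = 1*25 + 11, so a_2 = 1.
  25 = 2*11 + 3, so a_3 = 2.
  11 = 3*3 + 2, so a_4 = 3.
  3 = 1*2 + 1, so a_5 = 1.
  2 = 2*1 + 0, so a_6 = 2.
The remainder reaches 0 after 7 divisions, so the expansion has 7 partial quotients, read off in order.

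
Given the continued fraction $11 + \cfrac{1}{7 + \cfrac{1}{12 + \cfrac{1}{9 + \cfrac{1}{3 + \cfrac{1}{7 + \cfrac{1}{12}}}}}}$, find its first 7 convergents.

Using the convergent recurrence p_i = a_i*p_{i-1} + p_{i-2}, q_i = a_i*q_{i-1} + q_{i-2} with p_{-2}=0, p_{-1}=1, q_{-2}=1, q_{-1}=0:
  i=0: a_0=11, p_0 = 11*1 + 0 = 11, q_0 = 11*0 + 1 = 1.
  i=1: a_1=7, p_1 = 7*11 + 1 = 78, q_1 = 7*1 + 0 = 7.
  i=2: a_2=12, p_2 = 12*78 + 11 = 947, q_2 = 12*7 + 1 = 85.
  i=3: a_3=9, p_3 = 9*947 + 78 = 8601, q_3 = 9*85 + 7 = 772.
  i=4: a_4=3, p_4 = 3*8601 + 947 = 26750, q_4 = 3*772 + 85 = 2401.
  i=5: a_5=7, p_5 = 7*26750 + 8601 = 195851, q_5 = 7*2401 + 772 = 17579.
  i=6: a_6=12, p_6 = 12*195851 + 26750 = 2376962, q_6 = 12*17579 + 2401 = 213349.

11/1, 78/7, 947/85, 8601/772, 26750/2401, 195851/17579, 2376962/213349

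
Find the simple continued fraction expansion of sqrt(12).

[3; (2, 6)]

Write x_i = (sqrt(12) + m_i)/d_i with (m_0, d_0) = (0, 1). a_0 = floor(sqrt(12)) = 3, since 3^2 = 9 <= 12 < 16 = 4^2.
Iterate m_{i+1} = d_i*a_i - m_i, d_{i+1} = (12 - m_{i+1}^2)/d_i, a_{i+1} = floor((a_0 + m_{i+1})/d_{i+1}):
  m_1 = 1*3 - 0 = 3, d_1 = (12 - 3^2)/1 = 3/1 = 3, a_1 = floor((3 + 3)/3) = 2.
  m_2 = 3*2 - 3 = 3, d_2 = (12 - 3^2)/3 = 3/3 = 1, a_2 = floor((3 + 3)/1) = 6.
  m_3 = 1*6 - 3 = 3, d_3 = (12 - 3^2)/1 = 3/1 = 3: (m_3, d_3) = (m_1, d_1) = (3, 3), so from here the quotients repeat a_1, a_2; the period length is 2.
Hence the expansion of sqrt(12) is a_0 = 3 followed by the repeating block 2, 6 (period 2).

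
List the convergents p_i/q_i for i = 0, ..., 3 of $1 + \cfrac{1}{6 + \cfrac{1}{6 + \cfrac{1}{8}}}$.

Using the convergent recurrence p_i = a_i*p_{i-1} + p_{i-2}, q_i = a_i*q_{i-1} + q_{i-2} with p_{-2}=0, p_{-1}=1, q_{-2}=1, q_{-1}=0:
  i=0: a_0=1, p_0 = 1*1 + 0 = 1, q_0 = 1*0 + 1 = 1.
  i=1: a_1=6, p_1 = 6*1 + 1 = 7, q_1 = 6*1 + 0 = 6.
  i=2: a_2=6, p_2 = 6*7 + 1 = 43, q_2 = 6*6 + 1 = 37.
  i=3: a_3=8, p_3 = 8*43 + 7 = 351, q_3 = 8*37 + 6 = 302.

1/1, 7/6, 43/37, 351/302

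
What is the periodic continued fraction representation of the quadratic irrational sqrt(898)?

Write x_i = (sqrt(898) + m_i)/d_i with (m_0, d_0) = (0, 1). a_0 = floor(sqrt(898)) = 29, since 29^2 = 841 <= 898 < 900 = 30^2.
Iterate m_{i+1} = d_i*a_i - m_i, d_{i+1} = (898 - m_{i+1}^2)/d_i, a_{i+1} = floor((a_0 + m_{i+1})/d_{i+1}):
  m_1 = 1*29 - 0 = 29, d_1 = (898 - 29^2)/1 = 57/1 = 57, a_1 = floor((29 + 29)/57) = 1.
  m_2 = 57*1 - 29 = 28, d_2 = (898 - 28^2)/57 = 114/57 = 2, a_2 = floor((29 + 28)/2) = 28.
  m_3 = 2*28 - 28 = 28, d_3 = (898 - 28^2)/2 = 114/2 = 57, a_3 = floor((29 + 28)/57) = 1.
  m_4 = 57*1 - 28 = 29, d_4 = (898 - 29^2)/57 = 57/57 = 1, a_4 = floor((29 + 29)/1) = 58.
  m_5 = 1*58 - 29 = 29, d_5 = (898 - 29^2)/1 = 57/1 = 57: (m_5, d_5) = (m_1, d_1) = (29, 57), so from here the quotients repeat a_1, ..., a_4; the period length is 4.
Hence the expansion of sqrt(898) is a_0 = 29 followed by the repeating block 1, 28, 1, 58 (period 4).

[29; (1, 28, 1, 58)]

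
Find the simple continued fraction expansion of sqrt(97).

[9; (1, 5, 1, 1, 1, 1, 1, 1, 5, 1, 18)]

Write x_i = (sqrt(97) + m_i)/d_i with (m_0, d_0) = (0, 1). a_0 = floor(sqrt(97)) = 9, since 9^2 = 81 <= 97 < 100 = 10^2.
Iterate m_{i+1} = d_i*a_i - m_i, d_{i+1} = (97 - m_{i+1}^2)/d_i, a_{i+1} = floor((a_0 + m_{i+1})/d_{i+1}):
  m_1 = 1*9 - 0 = 9, d_1 = (97 - 9^2)/1 = 16/1 = 16, a_1 = floor((9 + 9)/16) = 1.
  m_2 = 16*1 - 9 = 7, d_2 = (97 - 7^2)/16 = 48/16 = 3, a_2 = floor((9 + 7)/3) = 5.
  m_3 = 3*5 - 7 = 8, d_3 = (97 - 8^2)/3 = 33/3 = 11, a_3 = floor((9 + 8)/11) = 1.
  m_4 = 11*1 - 8 = 3, d_4 = (97 - 3^2)/11 = 88/11 = 8, a_4 = floor((9 + 3)/8) = 1.
  m_5 = 8*1 - 3 = 5, d_5 = (97 - 5^2)/8 = 72/8 = 9, a_5 = floor((9 + 5)/9) = 1.
  m_6 = 9*1 - 5 = 4, d_6 = (97 - 4^2)/9 = 81/9 = 9, a_6 = floor((9 + 4)/9) = 1.
  m_7 = 9*1 - 4 = 5, d_7 = (97 - 5^2)/9 = 72/9 = 8, a_7 = floor((9 + 5)/8) = 1.
  m_8 = 8*1 - 5 = 3, d_8 = (97 - 3^2)/8 = 88/8 = 11, a_8 = floor((9 + 3)/11) = 1.
  m_9 = 11*1 - 3 = 8, d_9 = (97 - 8^2)/11 = 33/11 = 3, a_9 = floor((9 + 8)/3) = 5.
  m_10 = 3*5 - 8 = 7, d_10 = (97 - 7^2)/3 = 48/3 = 16, a_10 = floor((9 + 7)/16) = 1.
  m_11 = 16*1 - 7 = 9, d_11 = (97 - 9^2)/16 = 16/16 = 1, a_11 = floor((9 + 9)/1) = 18.
  m_12 = 1*18 - 9 = 9, d_12 = (97 - 9^2)/1 = 16/1 = 16: (m_12, d_12) = (m_1, d_1) = (9, 16), so from here the quotients repeat a_1, ..., a_11; the period length is 11.
Hence the expansion of sqrt(97) is a_0 = 9 followed by the repeating block 1, 5, 1, 1, 1, 1, 1, 1, 5, 1, 18 (period 11).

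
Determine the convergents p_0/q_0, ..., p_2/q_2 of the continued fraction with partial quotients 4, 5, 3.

4/1, 21/5, 67/16

Using the convergent recurrence p_i = a_i*p_{i-1} + p_{i-2}, q_i = a_i*q_{i-1} + q_{i-2} with p_{-2}=0, p_{-1}=1, q_{-2}=1, q_{-1}=0:
  i=0: a_0=4, p_0 = 4*1 + 0 = 4, q_0 = 4*0 + 1 = 1.
  i=1: a_1=5, p_1 = 5*4 + 1 = 21, q_1 = 5*1 + 0 = 5.
  i=2: a_2=3, p_2 = 3*21 + 4 = 67, q_2 = 3*5 + 1 = 16.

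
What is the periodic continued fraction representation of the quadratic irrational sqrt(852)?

Write x_i = (sqrt(852) + m_i)/d_i with (m_0, d_0) = (0, 1). a_0 = floor(sqrt(852)) = 29, since 29^2 = 841 <= 852 < 900 = 30^2.
Iterate m_{i+1} = d_i*a_i - m_i, d_{i+1} = (852 - m_{i+1}^2)/d_i, a_{i+1} = floor((a_0 + m_{i+1})/d_{i+1}):
  m_1 = 1*29 - 0 = 29, d_1 = (852 - 29^2)/1 = 11/1 = 11, a_1 = floor((29 + 29)/11) = 5.
  m_2 = 11*5 - 29 = 26, d_2 = (852 - 26^2)/11 = 176/11 = 16, a_2 = floor((29 + 26)/16) = 3.
  m_3 = 16*3 - 26 = 22, d_3 = (852 - 22^2)/16 = 368/16 = 23, a_3 = floor((29 + 22)/23) = 2.
  m_4 = 23*2 - 22 = 24, d_4 = (852 - 24^2)/23 = 276/23 = 12, a_4 = floor((29 + 24)/12) = 4.
  m_5 = 12*4 - 24 = 24, d_5 = (852 - 24^2)/12 = 276/12 = 23, a_5 = floor((29 + 24)/23) = 2.
  m_6 = 23*2 - 24 = 22, d_6 = (852 - 22^2)/23 = 368/23 = 16, a_6 = floor((29 + 22)/16) = 3.
  m_7 = 16*3 - 22 = 26, d_7 = (852 - 26^2)/16 = 176/16 = 11, a_7 = floor((29 + 26)/11) = 5.
  m_8 = 11*5 - 26 = 29, d_8 = (852 - 29^2)/11 = 11/11 = 1, a_8 = floor((29 + 29)/1) = 58.
  m_9 = 1*58 - 29 = 29, d_9 = (852 - 29^2)/1 = 11/1 = 11: (m_9, d_9) = (m_1, d_1) = (29, 11), so from here the quotients repeat a_1, ..., a_8; the period length is 8.
Hence the expansion of sqrt(852) is a_0 = 29 followed by the repeating block 5, 3, 2, 4, 2, 3, 5, 58 (period 8).

[29; (5, 3, 2, 4, 2, 3, 5, 58)]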